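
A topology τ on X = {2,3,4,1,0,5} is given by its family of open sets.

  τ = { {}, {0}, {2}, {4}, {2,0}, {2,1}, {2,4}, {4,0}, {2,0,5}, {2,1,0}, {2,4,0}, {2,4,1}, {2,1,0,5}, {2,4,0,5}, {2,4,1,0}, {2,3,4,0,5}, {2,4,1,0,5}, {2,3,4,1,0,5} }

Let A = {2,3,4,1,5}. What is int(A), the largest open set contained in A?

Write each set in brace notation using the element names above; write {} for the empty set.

{2,4,1}

open subsets of A: {}, {4}, {2}, {2,1}, {2,4}, {2,4,1}; so int(A) = {2,4,1}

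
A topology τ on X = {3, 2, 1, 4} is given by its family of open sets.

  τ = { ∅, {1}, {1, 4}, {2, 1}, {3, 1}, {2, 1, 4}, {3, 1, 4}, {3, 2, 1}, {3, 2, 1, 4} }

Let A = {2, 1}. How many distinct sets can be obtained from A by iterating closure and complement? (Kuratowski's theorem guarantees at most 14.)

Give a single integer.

4

X∖A={3, 4}, int(X∖A)=∅, hence cl(A)={3, 2, 1, 4}
Orbit (k=closure, c=complement):
  1. A     = {2, 1}
  2. kA    = {3, 2, 1, 4}
  3. cA    = {3, 4}
  4. ckA   = ∅
(closed under both — stop)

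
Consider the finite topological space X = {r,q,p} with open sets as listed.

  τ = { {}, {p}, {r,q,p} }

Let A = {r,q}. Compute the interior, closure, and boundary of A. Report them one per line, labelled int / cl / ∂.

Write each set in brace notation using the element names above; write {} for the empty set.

int(A) = {}
cl(A)  = {r,q}
∂A     = {r,q}

opens ⊆ A: {}; union → int = {}
complement {p}; its interior {p}; cl(A) = X∖{p} = {r,q}
boundary = {r,q} ∖ {} = {r,q}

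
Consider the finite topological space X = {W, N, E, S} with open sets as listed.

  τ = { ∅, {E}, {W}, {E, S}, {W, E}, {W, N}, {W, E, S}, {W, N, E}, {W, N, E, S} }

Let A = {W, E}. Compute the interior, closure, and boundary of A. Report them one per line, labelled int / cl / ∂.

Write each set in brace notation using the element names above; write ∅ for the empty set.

int(A) = {W, E}
cl(A)  = {W, N, E, S}
∂A     = {N, S}

open subsets of A: ∅, {E}, {W}, {W, E}; so int(A) = {W, E}
closure: X∖int(X∖A) = X∖∅ = {W, N, E, S}
∂A = {W, N, E, S} minus {W, E} = {N, S}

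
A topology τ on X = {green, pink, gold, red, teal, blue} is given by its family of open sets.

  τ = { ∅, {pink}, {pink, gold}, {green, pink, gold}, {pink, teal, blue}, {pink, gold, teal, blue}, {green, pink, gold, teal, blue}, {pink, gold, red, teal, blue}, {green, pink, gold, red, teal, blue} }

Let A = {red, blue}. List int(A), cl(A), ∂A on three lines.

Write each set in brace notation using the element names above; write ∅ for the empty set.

int(A) = ∅
cl(A)  = {red, teal, blue}
∂A     = {red, teal, blue}

interior: largest open inside A is ∅ (from ∅)
cl via duality: int({green, pink, gold, teal}) = {green, pink, gold}, so X∖{green, pink, gold} = {red, teal, blue}
cl∖int = {red, teal, blue}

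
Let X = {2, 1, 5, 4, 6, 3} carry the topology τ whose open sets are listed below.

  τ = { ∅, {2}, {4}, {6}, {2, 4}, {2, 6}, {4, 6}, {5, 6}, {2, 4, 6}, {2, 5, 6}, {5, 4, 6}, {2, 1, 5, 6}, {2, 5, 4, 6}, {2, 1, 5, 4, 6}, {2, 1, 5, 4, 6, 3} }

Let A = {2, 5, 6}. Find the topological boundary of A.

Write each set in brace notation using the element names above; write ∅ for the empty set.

open subsets of A: ∅, {2}, {6}, {5, 6}, {2, 6}, {2, 5, 6}; so int(A) = {2, 5, 6}
closure: X∖int(X∖A) = X∖{4} = {2, 1, 5, 6, 3}
∂A = {2, 1, 5, 6, 3} minus {2, 5, 6} = {1, 3}

{1, 3}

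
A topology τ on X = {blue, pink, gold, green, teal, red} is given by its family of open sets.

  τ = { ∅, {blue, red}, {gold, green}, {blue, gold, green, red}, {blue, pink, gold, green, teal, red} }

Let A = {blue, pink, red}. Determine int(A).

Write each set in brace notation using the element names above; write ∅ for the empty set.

open subsets of A: ∅, {blue, red}; so int(A) = {blue, red}

{blue, red}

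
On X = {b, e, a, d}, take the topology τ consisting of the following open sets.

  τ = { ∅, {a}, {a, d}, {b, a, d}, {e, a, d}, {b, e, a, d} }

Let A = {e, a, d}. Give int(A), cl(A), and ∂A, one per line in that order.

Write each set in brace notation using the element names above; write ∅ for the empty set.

int(A) = {e, a, d}
cl(A)  = {b, e, a, d}
∂A     = {b}

open subsets of A: ∅, {a}, {a, d}, {e, a, d}; so int(A) = {e, a, d}
closure: X∖int(X∖A) = X∖∅ = {b, e, a, d}
∂A = {b, e, a, d} minus {e, a, d} = {b}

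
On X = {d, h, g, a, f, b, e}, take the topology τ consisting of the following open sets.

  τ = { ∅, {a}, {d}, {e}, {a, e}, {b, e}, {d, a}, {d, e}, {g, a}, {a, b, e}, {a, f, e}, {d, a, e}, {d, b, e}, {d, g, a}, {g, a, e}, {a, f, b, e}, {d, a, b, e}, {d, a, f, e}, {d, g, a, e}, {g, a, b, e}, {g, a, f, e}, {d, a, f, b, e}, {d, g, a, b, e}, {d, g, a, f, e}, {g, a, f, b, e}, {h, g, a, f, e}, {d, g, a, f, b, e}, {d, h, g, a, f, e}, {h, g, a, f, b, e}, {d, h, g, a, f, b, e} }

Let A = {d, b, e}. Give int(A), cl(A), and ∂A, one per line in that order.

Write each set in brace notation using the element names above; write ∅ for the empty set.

open subsets of A: ∅, {e}, {d}, {d, e}, {b, e}, {d, b, e}; so int(A) = {d, b, e}
closure: X∖int(X∖A) = X∖{g, a} = {d, h, f, b, e}
∂A = {d, h, f, b, e} minus {d, b, e} = {h, f}

int(A) = {d, b, e}
cl(A)  = {d, h, f, b, e}
∂A     = {h, f}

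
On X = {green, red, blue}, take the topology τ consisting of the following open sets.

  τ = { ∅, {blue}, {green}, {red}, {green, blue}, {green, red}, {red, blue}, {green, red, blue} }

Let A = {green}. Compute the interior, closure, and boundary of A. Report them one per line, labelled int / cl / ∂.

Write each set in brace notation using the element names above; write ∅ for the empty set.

interior: largest open inside A is {green} (from ∅, {green})
cl via duality: int({red, blue}) = {red, blue}, so X∖{red, blue} = {green}
cl∖int = ∅

int(A) = {green}
cl(A)  = {green}
∂A     = ∅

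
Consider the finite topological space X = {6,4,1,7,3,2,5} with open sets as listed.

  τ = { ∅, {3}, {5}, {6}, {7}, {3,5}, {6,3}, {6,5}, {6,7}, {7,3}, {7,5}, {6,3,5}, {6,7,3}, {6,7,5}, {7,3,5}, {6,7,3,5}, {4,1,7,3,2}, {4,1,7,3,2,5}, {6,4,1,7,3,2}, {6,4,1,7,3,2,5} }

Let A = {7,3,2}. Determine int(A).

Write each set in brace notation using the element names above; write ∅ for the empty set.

U open, U⊆A: ∅, {7}, {3}, {7,3}. int(A) = ⋃ = {7,3}

{7,3}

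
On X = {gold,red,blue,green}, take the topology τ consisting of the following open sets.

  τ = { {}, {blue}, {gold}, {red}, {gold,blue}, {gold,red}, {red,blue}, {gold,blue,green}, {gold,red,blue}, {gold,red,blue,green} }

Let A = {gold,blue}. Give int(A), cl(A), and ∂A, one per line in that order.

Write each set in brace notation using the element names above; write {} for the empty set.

opens ⊆ A: {}, {gold}, {blue}, {gold,blue}; union → int = {gold,blue}
complement {red,green}; its interior {red}; cl(A) = X∖{red} = {gold,blue,green}
boundary = {gold,blue,green} ∖ {gold,blue} = {green}

int(A) = {gold,blue}
cl(A)  = {gold,blue,green}
∂A     = {green}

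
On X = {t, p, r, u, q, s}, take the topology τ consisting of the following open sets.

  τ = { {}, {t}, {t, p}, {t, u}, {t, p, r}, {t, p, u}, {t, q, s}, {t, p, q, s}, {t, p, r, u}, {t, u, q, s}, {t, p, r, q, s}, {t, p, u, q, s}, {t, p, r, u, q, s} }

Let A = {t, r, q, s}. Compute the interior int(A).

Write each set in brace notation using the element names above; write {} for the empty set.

opens ⊆ A: {}, {t}, {t, q, s}; union → int = {t, q, s}

{t, q, s}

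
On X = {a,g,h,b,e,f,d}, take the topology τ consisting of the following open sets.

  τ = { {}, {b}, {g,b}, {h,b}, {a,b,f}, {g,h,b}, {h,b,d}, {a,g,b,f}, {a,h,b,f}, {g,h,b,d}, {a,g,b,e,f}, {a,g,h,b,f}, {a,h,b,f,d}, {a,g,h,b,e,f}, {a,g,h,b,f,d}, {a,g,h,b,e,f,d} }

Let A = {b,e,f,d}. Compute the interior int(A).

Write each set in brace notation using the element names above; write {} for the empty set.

{b}

U open, U⊆A: {}, {b}. int(A) = ⋃ = {b}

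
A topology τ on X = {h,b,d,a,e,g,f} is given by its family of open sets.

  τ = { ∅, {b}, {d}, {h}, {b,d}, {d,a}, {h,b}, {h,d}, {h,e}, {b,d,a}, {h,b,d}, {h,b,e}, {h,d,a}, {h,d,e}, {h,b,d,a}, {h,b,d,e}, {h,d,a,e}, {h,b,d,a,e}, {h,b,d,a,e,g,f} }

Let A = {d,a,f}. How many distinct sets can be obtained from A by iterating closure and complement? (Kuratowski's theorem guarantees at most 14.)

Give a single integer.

6

closure: X∖int(X∖A) = X∖{h,b,e} = {d,a,g,f}
Let k=closure and c=complement:
  1. A     = {d,a,f}
  2. kA    = {d,a,g,f}
  3. cA    = {h,b,e,g}
  4. ckA   = {h,b,e}
  5. kcA   = {h,b,e,g,f}
  6. ckcA  = {d,a}
— saturated at 6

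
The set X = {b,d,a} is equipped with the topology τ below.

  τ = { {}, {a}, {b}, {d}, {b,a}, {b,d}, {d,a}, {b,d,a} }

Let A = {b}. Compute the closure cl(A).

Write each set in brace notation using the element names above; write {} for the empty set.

cl via duality: int({d,a}) = {d,a}, so X∖{d,a} = {b}

{b}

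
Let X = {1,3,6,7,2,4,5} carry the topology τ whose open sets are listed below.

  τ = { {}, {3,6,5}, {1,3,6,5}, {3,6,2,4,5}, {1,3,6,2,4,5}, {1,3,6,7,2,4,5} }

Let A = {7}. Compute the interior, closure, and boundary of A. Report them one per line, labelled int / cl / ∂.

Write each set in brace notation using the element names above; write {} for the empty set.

int(A) = {}
cl(A)  = {7}
∂A     = {7}

interior: largest open inside A is {} (from {})
cl via duality: int({1,3,6,2,4,5}) = {1,3,6,2,4,5}, so X∖{1,3,6,2,4,5} = {7}
cl∖int = {7}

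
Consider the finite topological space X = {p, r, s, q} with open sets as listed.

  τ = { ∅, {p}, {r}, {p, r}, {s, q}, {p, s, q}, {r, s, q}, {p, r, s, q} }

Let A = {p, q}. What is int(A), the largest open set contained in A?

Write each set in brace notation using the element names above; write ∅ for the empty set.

opens ⊆ A: ∅, {p}; union → int = {p}

{p}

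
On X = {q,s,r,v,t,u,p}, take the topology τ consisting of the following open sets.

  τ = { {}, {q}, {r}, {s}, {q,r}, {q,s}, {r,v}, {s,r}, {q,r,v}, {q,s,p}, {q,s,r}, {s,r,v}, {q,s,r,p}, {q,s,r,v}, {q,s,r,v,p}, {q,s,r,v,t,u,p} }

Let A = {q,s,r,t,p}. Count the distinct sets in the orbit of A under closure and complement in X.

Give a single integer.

cl via duality: int({v,u}) = {}, so X∖{} = {q,s,r,v,t,u,p}
Write k for closure, c for complement:
  1. A     = {q,s,r,t,p}
  2. kA    = {q,s,r,v,t,u,p}
  3. cA    = {v,u}
  4. ckA   = {}
  5. kcA   = {v,t,u}
  6. ckcA  = {q,s,r,p}
applying k or c yields no new set

6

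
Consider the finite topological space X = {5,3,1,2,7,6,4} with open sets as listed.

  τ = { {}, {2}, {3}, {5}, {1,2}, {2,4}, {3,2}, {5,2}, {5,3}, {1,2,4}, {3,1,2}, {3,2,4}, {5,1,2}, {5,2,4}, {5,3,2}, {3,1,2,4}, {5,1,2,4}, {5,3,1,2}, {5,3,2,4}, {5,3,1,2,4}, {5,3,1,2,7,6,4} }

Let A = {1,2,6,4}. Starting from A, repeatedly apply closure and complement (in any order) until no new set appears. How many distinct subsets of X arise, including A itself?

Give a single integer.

closure: X∖int(X∖A) = X∖{5,3} = {1,2,7,6,4}
Let k=closure and c=complement:
  1. A     = {1,2,6,4}
  2. kA    = {1,2,7,6,4}
  3. cA    = {5,3,7}
  4. ckA   = {5,3}
  5. kcA   = {5,3,7,6}
  6. ckcA  = {1,2,4}
— saturated at 6

6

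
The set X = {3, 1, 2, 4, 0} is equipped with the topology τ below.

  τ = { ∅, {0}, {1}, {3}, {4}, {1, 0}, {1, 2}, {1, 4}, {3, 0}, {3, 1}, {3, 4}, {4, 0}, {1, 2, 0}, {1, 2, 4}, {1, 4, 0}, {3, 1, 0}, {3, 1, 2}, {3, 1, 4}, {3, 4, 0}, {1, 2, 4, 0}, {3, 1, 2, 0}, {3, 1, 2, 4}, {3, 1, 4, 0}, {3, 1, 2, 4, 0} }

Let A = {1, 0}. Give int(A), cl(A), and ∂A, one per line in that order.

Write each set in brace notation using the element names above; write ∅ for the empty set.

U open, U⊆A: ∅, {0}, {1}, {1, 0}. int(A) = ⋃ = {1, 0}
X∖A={3, 2, 4}, int(X∖A)={3, 4}, hence cl(A)={1, 2, 0}
∂A: remove int from cl → {2}

int(A) = {1, 0}
cl(A)  = {1, 2, 0}
∂A     = {2}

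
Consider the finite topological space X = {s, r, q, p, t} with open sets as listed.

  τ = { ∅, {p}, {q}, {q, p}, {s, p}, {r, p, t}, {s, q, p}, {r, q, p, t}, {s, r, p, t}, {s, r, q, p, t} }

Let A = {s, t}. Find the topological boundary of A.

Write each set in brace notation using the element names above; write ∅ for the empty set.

{s, r, t}

U open, U⊆A: ∅. int(A) = ⋃ = ∅
X∖A={r, q, p}, int(X∖A)={q, p}, hence cl(A)={s, r, t}
∂A: remove int from cl → {s, r, t}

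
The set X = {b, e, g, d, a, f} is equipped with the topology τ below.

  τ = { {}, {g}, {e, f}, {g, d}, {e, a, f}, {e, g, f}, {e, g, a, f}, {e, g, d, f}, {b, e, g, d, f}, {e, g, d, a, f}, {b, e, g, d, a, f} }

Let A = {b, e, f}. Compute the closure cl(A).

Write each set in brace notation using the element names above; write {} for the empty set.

{b, e, a, f}

complement {g, d, a}; its interior {g, d}; cl(A) = X∖{g, d} = {b, e, a, f}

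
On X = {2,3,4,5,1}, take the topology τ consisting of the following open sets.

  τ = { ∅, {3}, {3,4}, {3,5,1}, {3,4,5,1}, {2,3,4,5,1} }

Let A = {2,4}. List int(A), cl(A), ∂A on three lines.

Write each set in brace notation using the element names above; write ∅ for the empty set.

U open, U⊆A: ∅. int(A) = ⋃ = ∅
X∖A={3,5,1}, int(X∖A)={3,5,1}, hence cl(A)={2,4}
∂A: remove int from cl → {2,4}

int(A) = ∅
cl(A)  = {2,4}
∂A     = {2,4}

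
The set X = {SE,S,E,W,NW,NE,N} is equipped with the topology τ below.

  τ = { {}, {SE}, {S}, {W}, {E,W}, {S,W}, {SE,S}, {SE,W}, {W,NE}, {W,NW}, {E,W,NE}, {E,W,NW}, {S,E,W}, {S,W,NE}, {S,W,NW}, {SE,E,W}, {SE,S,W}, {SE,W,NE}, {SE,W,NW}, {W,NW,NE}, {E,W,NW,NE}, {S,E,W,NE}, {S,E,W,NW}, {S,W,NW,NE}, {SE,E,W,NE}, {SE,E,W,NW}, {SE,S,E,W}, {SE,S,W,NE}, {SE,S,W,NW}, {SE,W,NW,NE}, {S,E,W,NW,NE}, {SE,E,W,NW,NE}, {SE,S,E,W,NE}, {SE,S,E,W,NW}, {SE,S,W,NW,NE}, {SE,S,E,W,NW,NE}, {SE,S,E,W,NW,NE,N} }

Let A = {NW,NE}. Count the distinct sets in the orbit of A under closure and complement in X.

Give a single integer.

cl via duality: int({SE,S,E,W,N}) = {SE,S,E,W}, so X∖{SE,S,E,W} = {NW,NE,N}
Write k for closure, c for complement:
  1. A     = {NW,NE}
  2. kA    = {NW,NE,N}
  3. cA    = {SE,S,E,W,N}
  4. ckA   = {SE,S,E,W}
  5. kcA   = {SE,S,E,W,NW,NE,N}
  6. ckcA  = {}
applying k or c yields no new set

6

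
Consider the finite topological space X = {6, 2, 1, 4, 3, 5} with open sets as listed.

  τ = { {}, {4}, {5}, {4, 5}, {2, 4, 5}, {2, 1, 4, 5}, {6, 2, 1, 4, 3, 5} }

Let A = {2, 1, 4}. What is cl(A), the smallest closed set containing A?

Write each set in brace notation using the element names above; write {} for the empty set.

{6, 2, 1, 4, 3}

complement {6, 3, 5}; its interior {5}; cl(A) = X∖{5} = {6, 2, 1, 4, 3}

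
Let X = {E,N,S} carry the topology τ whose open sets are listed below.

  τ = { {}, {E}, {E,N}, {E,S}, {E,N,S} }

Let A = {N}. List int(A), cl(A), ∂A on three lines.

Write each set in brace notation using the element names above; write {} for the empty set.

int(A) = {}
cl(A)  = {N}
∂A     = {N}

open subsets of A: {}; so int(A) = {}
closure: X∖int(X∖A) = X∖{E,S} = {N}
∂A = {N} minus {} = {N}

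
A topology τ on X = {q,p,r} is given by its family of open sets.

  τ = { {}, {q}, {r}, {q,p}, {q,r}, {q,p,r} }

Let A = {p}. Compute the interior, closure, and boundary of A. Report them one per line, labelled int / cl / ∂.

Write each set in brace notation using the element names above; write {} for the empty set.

open subsets of A: {}; so int(A) = {}
closure: X∖int(X∖A) = X∖{q,r} = {p}
∂A = {p} minus {} = {p}

int(A) = {}
cl(A)  = {p}
∂A     = {p}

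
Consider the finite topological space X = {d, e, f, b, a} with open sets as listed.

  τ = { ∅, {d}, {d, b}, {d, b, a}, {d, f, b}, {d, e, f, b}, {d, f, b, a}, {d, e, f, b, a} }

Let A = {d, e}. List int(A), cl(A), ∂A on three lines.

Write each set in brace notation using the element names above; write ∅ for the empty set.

int(A) = {d}
cl(A)  = {d, e, f, b, a}
∂A     = {e, f, b, a}

interior: largest open inside A is {d} (from ∅, {d})
cl via duality: int({f, b, a}) = ∅, so X∖∅ = {d, e, f, b, a}
cl∖int = {e, f, b, a}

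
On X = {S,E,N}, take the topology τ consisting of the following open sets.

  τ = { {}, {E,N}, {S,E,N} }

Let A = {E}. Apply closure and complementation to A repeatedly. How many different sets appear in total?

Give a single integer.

4

closure: X∖int(X∖A) = X∖{} = {S,E,N}
Let k=closure and c=complement:
  1. A     = {E}
  2. kA    = {S,E,N}
  3. cA    = {S,N}
  4. ckA   = {}
— saturated at 4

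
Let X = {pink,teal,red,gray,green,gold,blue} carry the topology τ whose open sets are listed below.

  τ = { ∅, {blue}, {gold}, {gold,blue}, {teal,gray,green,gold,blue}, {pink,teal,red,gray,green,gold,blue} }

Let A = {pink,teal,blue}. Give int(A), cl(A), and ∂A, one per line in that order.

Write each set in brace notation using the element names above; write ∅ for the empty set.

int(A) = {blue}
cl(A)  = {pink,teal,red,gray,green,blue}
∂A     = {pink,teal,red,gray,green}

interior: largest open inside A is {blue} (from ∅, {blue})
cl via duality: int({red,gray,green,gold}) = {gold}, so X∖{gold} = {pink,teal,red,gray,green,blue}
cl∖int = {pink,teal,red,gray,green}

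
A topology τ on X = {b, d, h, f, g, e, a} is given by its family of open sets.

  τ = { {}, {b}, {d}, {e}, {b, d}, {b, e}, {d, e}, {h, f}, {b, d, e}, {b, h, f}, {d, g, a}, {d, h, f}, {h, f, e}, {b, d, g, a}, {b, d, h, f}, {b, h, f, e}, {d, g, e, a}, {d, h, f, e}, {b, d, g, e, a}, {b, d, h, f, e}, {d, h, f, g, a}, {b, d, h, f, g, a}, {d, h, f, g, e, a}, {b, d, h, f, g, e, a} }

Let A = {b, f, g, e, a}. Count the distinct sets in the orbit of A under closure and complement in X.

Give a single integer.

cl via duality: int({d, h}) = {d}, so X∖{d} = {b, h, f, g, e, a}
Write k for closure, c for complement:
  1. A     = {b, f, g, e, a}
  2. kA    = {b, h, f, g, e, a}
  3. cA    = {d, h}
  4. ckA   = {d}
  5. kcA   = {d, h, f, g, a}
  6. kckA  = {d, g, a}
  7. ckcA  = {b, e}
  8. ckckA = {b, h, f, e}
applying k or c yields no new set

8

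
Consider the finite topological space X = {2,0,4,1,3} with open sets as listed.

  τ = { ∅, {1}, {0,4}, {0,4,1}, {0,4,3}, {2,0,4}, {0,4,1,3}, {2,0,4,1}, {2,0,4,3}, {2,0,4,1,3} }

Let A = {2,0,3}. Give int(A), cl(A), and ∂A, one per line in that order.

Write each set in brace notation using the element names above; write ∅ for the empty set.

int(A) = ∅
cl(A)  = {2,0,4,3}
∂A     = {2,0,4,3}

opens ⊆ A: ∅; union → int = ∅
complement {4,1}; its interior {1}; cl(A) = X∖{1} = {2,0,4,3}
boundary = {2,0,4,3} ∖ ∅ = {2,0,4,3}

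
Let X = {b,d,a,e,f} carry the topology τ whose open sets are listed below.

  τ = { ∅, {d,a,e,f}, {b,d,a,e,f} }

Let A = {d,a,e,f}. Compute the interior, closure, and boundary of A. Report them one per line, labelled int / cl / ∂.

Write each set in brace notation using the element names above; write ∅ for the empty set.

opens ⊆ A: ∅, {d,a,e,f}; union → int = {d,a,e,f}
complement {b}; its interior ∅; cl(A) = X∖∅ = {b,d,a,e,f}
boundary = {b,d,a,e,f} ∖ {d,a,e,f} = {b}

int(A) = {d,a,e,f}
cl(A)  = {b,d,a,e,f}
∂A     = {b}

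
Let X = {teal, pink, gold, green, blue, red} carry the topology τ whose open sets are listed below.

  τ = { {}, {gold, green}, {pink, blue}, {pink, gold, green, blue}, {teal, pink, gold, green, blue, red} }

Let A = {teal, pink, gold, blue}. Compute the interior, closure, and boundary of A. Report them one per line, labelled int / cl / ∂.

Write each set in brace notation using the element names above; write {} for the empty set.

opens ⊆ A: {}, {pink, blue}; union → int = {pink, blue}
complement {green, red}; its interior {}; cl(A) = X∖{} = {teal, pink, gold, green, blue, red}
boundary = {teal, pink, gold, green, blue, red} ∖ {pink, blue} = {teal, gold, green, red}

int(A) = {pink, blue}
cl(A)  = {teal, pink, gold, green, blue, red}
∂A     = {teal, gold, green, red}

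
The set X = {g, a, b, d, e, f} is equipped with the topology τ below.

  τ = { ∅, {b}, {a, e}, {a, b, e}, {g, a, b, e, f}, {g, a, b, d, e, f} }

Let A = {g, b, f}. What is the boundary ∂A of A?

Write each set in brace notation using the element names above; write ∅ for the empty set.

U open, U⊆A: ∅, {b}. int(A) = ⋃ = {b}
X∖A={a, d, e}, int(X∖A)={a, e}, hence cl(A)={g, b, d, f}
∂A: remove int from cl → {g, d, f}

{g, d, f}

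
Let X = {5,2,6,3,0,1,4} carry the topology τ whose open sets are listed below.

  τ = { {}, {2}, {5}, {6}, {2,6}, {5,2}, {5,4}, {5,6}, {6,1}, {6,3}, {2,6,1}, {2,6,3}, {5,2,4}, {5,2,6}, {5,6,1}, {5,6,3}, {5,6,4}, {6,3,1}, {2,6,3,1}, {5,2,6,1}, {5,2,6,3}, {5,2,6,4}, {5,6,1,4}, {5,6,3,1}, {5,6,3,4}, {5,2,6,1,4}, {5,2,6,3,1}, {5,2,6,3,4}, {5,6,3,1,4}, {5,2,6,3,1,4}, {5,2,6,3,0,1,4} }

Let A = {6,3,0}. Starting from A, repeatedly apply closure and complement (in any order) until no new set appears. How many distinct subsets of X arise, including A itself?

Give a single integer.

cl via duality: int({5,2,1,4}) = {5,2,4}, so X∖{5,2,4} = {6,3,0,1}
Write k for closure, c for complement:
  1. A     = {6,3,0}
  2. kA    = {6,3,0,1}
  3. cA    = {5,2,1,4}
  4. ckA   = {5,2,4}
  5. kcA   = {5,2,0,1,4}
  6. kckA  = {5,2,0,4}
  7. ckcA  = {6,3}
  8. ckckA = {6,3,1}
applying k or c yields no new set

8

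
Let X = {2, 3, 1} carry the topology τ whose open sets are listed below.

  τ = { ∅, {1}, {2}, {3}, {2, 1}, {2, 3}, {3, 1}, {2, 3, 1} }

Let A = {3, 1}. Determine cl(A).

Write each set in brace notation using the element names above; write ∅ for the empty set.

{3, 1}

X∖A={2}, int(X∖A)={2}, hence cl(A)={3, 1}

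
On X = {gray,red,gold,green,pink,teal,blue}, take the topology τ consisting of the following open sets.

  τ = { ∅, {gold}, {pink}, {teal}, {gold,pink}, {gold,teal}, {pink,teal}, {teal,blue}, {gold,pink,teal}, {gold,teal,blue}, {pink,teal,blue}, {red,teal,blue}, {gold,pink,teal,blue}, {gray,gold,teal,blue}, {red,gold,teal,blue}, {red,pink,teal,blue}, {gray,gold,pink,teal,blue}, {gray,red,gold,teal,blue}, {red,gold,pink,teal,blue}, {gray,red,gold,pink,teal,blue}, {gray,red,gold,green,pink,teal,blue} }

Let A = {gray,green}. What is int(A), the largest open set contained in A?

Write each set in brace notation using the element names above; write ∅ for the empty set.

interior: largest open inside A is ∅ (from ∅)

∅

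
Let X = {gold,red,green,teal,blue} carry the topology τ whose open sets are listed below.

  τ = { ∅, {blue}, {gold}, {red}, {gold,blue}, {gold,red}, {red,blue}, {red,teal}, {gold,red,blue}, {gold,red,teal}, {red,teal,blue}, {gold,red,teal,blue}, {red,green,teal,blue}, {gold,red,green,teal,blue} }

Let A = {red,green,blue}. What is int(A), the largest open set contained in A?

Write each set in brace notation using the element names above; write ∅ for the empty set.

{red,blue}

open subsets of A: ∅, {red}, {blue}, {red,blue}; so int(A) = {red,blue}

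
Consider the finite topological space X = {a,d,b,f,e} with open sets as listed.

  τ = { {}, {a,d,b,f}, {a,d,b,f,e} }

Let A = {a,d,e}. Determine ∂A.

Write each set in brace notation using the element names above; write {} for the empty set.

{a,d,b,f,e}

open subsets of A: {}; so int(A) = {}
closure: X∖int(X∖A) = X∖{} = {a,d,b,f,e}
∂A = {a,d,b,f,e} minus {} = {a,d,b,f,e}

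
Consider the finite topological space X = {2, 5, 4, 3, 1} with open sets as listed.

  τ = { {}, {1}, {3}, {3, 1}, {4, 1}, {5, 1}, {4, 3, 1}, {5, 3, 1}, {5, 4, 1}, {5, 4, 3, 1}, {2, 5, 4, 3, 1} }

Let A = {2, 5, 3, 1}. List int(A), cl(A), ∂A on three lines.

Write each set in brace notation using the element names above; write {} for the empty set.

int(A) = {5, 3, 1}
cl(A)  = {2, 5, 4, 3, 1}
∂A     = {2, 4}

interior: largest open inside A is {5, 3, 1} (from {}, {3}, {1}, {5, 1}, {3, 1}, {5, 3, 1})
cl via duality: int({4}) = {}, so X∖{} = {2, 5, 4, 3, 1}
cl∖int = {2, 4}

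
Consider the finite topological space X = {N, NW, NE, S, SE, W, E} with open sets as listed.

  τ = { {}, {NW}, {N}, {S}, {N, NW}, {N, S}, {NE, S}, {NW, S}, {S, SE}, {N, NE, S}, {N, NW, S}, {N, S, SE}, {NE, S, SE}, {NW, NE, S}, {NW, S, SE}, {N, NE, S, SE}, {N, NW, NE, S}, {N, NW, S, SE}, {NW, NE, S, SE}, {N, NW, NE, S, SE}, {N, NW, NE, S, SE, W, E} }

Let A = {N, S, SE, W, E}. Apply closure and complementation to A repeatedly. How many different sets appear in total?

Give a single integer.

8

X∖A={NW, NE}, int(X∖A)={NW}, hence cl(A)={N, NE, S, SE, W, E}
Orbit (k=closure, c=complement):
  1. A     = {N, S, SE, W, E}
  2. kA    = {N, NE, S, SE, W, E}
  3. cA    = {NW, NE}
  4. ckA   = {NW}
  5. kcA   = {NW, NE, W, E}
  6. kckA  = {NW, W, E}
  7. ckcA  = {N, S, SE}
  8. ckckA = {N, NE, S, SE}
(closed under both — stop)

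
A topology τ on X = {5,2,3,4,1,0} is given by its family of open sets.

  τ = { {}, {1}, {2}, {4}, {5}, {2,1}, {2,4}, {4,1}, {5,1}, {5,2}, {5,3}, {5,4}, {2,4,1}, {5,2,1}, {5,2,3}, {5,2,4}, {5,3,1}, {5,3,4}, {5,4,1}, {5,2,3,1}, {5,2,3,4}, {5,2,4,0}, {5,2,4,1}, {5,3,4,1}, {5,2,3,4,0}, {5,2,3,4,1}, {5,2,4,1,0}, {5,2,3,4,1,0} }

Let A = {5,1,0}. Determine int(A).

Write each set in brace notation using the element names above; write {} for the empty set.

{5,1}

interior: largest open inside A is {5,1} (from {}, {1}, {5}, {5,1})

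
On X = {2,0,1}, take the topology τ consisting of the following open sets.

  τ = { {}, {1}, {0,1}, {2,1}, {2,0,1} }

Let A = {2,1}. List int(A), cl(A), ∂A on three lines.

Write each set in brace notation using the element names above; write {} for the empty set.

open subsets of A: {}, {1}, {2,1}; so int(A) = {2,1}
closure: X∖int(X∖A) = X∖{} = {2,0,1}
∂A = {2,0,1} minus {2,1} = {0}

int(A) = {2,1}
cl(A)  = {2,0,1}
∂A     = {0}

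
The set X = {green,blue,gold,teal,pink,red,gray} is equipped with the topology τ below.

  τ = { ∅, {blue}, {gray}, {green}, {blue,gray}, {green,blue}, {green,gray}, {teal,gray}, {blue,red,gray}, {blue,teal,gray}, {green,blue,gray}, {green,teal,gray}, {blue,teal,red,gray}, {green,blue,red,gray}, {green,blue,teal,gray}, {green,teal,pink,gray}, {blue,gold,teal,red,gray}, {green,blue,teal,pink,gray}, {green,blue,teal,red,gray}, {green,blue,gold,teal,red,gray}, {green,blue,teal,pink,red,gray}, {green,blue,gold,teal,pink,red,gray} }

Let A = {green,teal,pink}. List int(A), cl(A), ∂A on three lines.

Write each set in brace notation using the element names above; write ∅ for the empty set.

open subsets of A: ∅, {green}; so int(A) = {green}
closure: X∖int(X∖A) = X∖{blue,red,gray} = {green,gold,teal,pink}
∂A = {green,gold,teal,pink} minus {green} = {gold,teal,pink}

int(A) = {green}
cl(A)  = {green,gold,teal,pink}
∂A     = {gold,teal,pink}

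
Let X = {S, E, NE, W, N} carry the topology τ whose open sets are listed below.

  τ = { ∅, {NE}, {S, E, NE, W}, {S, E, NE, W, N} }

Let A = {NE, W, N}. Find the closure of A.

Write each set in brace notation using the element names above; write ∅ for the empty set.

X∖A={S, E}, int(X∖A)=∅, hence cl(A)={S, E, NE, W, N}

{S, E, NE, W, N}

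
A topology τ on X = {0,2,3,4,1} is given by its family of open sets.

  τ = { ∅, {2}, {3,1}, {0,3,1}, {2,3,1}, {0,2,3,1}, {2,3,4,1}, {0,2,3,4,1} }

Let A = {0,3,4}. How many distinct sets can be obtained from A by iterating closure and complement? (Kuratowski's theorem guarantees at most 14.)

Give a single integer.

8

closure: X∖int(X∖A) = X∖{2} = {0,3,4,1}
Let k=closure and c=complement:
  1. A     = {0,3,4}
  2. kA    = {0,3,4,1}
  3. cA    = {2,1}
  4. ckA   = {2}
  5. kcA   = {0,2,3,4,1}
  6. kckA  = {2,4}
  7. ckcA  = ∅
  8. ckckA = {0,3,1}
— saturated at 8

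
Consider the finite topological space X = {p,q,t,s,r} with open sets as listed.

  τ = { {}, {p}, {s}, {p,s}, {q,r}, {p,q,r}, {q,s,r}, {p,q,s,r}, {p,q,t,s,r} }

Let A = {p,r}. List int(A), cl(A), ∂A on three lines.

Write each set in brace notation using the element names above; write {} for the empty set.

int(A) = {p}
cl(A)  = {p,q,t,r}
∂A     = {q,t,r}

U open, U⊆A: {}, {p}. int(A) = ⋃ = {p}
X∖A={q,t,s}, int(X∖A)={s}, hence cl(A)={p,q,t,r}
∂A: remove int from cl → {q,t,r}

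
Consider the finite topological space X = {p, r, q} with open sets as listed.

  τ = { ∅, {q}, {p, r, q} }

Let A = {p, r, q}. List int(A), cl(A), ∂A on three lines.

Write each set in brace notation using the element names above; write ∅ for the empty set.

U open, U⊆A: ∅, {q}, {p, r, q}. int(A) = ⋃ = {p, r, q}
X∖A=∅, int(X∖A)=∅, hence cl(A)={p, r, q}
∂A: remove int from cl → ∅

int(A) = {p, r, q}
cl(A)  = {p, r, q}
∂A     = ∅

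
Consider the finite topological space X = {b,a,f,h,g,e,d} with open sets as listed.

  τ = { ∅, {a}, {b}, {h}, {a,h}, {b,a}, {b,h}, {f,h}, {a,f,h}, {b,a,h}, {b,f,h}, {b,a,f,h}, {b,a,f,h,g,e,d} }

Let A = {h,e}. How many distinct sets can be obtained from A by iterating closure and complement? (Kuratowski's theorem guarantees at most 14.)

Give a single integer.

complement {b,a,f,g,d}; its interior {b,a}; cl(A) = X∖{b,a} = {f,h,g,e,d}
With k = closure, c = complement:
  1. A     = {h,e}
  2. kA    = {f,h,g,e,d}
  3. cA    = {b,a,f,g,d}
  4. ckA   = {b,a}
  5. kcA   = {b,a,f,g,e,d}
  6. kckA  = {b,a,g,e,d}
  7. ckcA  = {h}
  8. ckckA = {f,h}
k, c of each give nothing new

8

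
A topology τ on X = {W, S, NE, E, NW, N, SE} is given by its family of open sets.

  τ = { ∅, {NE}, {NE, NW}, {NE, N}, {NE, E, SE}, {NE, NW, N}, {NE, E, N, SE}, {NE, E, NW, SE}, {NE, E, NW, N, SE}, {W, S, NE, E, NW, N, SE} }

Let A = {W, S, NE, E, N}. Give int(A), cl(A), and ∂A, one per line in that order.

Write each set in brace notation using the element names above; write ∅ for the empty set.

int(A) = {NE, N}
cl(A)  = {W, S, NE, E, NW, N, SE}
∂A     = {W, S, E, NW, SE}

U open, U⊆A: ∅, {NE}, {NE, N}. int(A) = ⋃ = {NE, N}
X∖A={NW, SE}, int(X∖A)=∅, hence cl(A)={W, S, NE, E, NW, N, SE}
∂A: remove int from cl → {W, S, E, NW, SE}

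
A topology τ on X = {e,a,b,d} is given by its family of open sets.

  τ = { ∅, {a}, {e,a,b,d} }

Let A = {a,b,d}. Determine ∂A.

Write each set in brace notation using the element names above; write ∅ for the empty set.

{e,b,d}

open subsets of A: ∅, {a}; so int(A) = {a}
closure: X∖int(X∖A) = X∖∅ = {e,a,b,d}
∂A = {e,a,b,d} minus {a} = {e,b,d}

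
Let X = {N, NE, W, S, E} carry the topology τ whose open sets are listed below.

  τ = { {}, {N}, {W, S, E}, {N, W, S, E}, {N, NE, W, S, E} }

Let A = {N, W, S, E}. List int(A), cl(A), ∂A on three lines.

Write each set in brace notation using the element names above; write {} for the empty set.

U open, U⊆A: {}, {N}, {W, S, E}, {N, W, S, E}. int(A) = ⋃ = {N, W, S, E}
X∖A={NE}, int(X∖A)={}, hence cl(A)={N, NE, W, S, E}
∂A: remove int from cl → {NE}

int(A) = {N, W, S, E}
cl(A)  = {N, NE, W, S, E}
∂A     = {NE}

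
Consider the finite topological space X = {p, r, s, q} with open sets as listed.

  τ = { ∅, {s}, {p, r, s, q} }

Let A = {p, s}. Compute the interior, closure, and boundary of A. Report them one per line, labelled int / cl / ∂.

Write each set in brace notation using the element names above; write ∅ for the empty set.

interior: largest open inside A is {s} (from ∅, {s})
cl via duality: int({r, q}) = ∅, so X∖∅ = {p, r, s, q}
cl∖int = {p, r, q}

int(A) = {s}
cl(A)  = {p, r, s, q}
∂A     = {p, r, q}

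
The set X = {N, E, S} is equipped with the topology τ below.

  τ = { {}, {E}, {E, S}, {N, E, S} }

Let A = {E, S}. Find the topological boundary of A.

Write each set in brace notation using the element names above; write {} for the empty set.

opens ⊆ A: {}, {E}, {E, S}; union → int = {E, S}
complement {N}; its interior {}; cl(A) = X∖{} = {N, E, S}
boundary = {N, E, S} ∖ {E, S} = {N}

{N}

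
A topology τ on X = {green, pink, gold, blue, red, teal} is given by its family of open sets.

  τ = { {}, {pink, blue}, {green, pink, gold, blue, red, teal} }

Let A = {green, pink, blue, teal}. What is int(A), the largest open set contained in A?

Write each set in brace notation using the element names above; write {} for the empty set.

interior: largest open inside A is {pink, blue} (from {}, {pink, blue})

{pink, blue}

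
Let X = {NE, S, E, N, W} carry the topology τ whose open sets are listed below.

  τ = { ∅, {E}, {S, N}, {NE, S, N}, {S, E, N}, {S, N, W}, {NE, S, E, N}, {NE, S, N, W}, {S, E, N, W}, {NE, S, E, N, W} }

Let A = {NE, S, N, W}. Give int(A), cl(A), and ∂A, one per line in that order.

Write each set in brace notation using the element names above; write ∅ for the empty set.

open subsets of A: ∅, {S, N}, {S, N, W}, {NE, S, N}, {NE, S, N, W}; so int(A) = {NE, S, N, W}
closure: X∖int(X∖A) = X∖{E} = {NE, S, N, W}
∂A = {NE, S, N, W} minus {NE, S, N, W} = ∅

int(A) = {NE, S, N, W}
cl(A)  = {NE, S, N, W}
∂A     = ∅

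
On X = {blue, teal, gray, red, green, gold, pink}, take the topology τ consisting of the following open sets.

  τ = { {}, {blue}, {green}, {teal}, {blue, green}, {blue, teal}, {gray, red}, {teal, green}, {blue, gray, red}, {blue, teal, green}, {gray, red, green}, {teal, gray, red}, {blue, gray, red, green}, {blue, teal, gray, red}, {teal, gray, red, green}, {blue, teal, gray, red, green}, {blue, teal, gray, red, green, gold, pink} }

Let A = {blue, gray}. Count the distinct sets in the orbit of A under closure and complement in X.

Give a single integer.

10

closure: X∖int(X∖A) = X∖{teal, green} = {blue, gray, red, gold, pink}
Let k=closure and c=complement:
  1. A     = {blue, gray}
  2. kA    = {blue, gray, red, gold, pink}
  3. cA    = {teal, red, green, gold, pink}
  4. ckA   = {teal, green}
  5. kcA   = {teal, gray, red, green, gold, pink}
  6. kckA  = {teal, green, gold, pink}
  7. ckcA  = {blue}
  8. ckckA = {blue, gray, red}
  9. kckcA = {blue, gold, pink}
  10. ckckcA = {teal, gray, red, green}
— saturated at 10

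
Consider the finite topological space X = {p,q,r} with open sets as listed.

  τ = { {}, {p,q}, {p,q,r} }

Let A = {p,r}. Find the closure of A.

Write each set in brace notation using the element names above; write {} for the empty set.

closure: X∖int(X∖A) = X∖{} = {p,q,r}

{p,q,r}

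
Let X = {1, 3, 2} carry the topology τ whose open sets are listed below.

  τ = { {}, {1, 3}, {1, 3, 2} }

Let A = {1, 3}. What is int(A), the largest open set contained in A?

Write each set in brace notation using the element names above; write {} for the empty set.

U open, U⊆A: {}, {1, 3}. int(A) = ⋃ = {1, 3}

{1, 3}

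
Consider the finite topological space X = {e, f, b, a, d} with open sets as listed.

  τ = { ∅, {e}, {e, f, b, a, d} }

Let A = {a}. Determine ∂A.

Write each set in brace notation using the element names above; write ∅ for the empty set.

{f, b, a, d}

U open, U⊆A: ∅. int(A) = ⋃ = ∅
X∖A={e, f, b, d}, int(X∖A)={e}, hence cl(A)={f, b, a, d}
∂A: remove int from cl → {f, b, a, d}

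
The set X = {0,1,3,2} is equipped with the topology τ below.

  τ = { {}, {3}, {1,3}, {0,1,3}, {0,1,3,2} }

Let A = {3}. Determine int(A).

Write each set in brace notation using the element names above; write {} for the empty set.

{3}

interior: largest open inside A is {3} (from {}, {3})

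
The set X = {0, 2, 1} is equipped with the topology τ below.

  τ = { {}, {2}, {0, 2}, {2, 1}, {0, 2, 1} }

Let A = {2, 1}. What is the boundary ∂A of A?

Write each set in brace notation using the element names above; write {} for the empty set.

{0}

interior: largest open inside A is {2, 1} (from {}, {2}, {2, 1})
cl via duality: int({0}) = {}, so X∖{} = {0, 2, 1}
cl∖int = {0}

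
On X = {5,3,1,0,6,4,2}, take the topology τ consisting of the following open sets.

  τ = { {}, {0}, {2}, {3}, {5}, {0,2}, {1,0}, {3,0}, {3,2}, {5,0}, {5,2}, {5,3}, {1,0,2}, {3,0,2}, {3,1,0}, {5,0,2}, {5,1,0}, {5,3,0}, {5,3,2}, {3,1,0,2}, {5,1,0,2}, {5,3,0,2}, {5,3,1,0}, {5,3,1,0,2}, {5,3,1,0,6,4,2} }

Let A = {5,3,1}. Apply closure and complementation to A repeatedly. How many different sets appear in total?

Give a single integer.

8

complement {0,6,4,2}; its interior {0,2}; cl(A) = X∖{0,2} = {5,3,1,6,4}
With k = closure, c = complement:
  1. A     = {5,3,1}
  2. kA    = {5,3,1,6,4}
  3. cA    = {0,6,4,2}
  4. ckA   = {0,2}
  5. kcA   = {1,0,6,4,2}
  6. ckcA  = {5,3}
  7. kckcA = {5,3,6,4}
  8. ckckcA = {1,0,2}
k, c of each give nothing new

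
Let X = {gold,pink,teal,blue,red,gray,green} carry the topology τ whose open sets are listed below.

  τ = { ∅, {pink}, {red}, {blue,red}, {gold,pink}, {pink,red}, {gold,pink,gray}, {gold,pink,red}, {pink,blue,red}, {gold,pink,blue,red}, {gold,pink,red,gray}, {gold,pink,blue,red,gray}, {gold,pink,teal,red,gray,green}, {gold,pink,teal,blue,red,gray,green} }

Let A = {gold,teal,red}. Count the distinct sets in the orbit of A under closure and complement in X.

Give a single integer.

10

closure: X∖int(X∖A) = X∖{pink} = {gold,teal,blue,red,gray,green}
Let k=closure and c=complement:
  1. A     = {gold,teal,red}
  2. kA    = {gold,teal,blue,red,gray,green}
  3. cA    = {pink,blue,gray,green}
  4. ckA   = {pink}
  5. kcA   = {gold,pink,teal,blue,gray,green}
  6. kckA  = {gold,pink,teal,gray,green}
  7. ckcA  = {red}
  8. ckckA = {blue,red}
  9. kckcA = {teal,blue,red,green}
  10. ckckcA = {gold,pink,gray}
— saturated at 10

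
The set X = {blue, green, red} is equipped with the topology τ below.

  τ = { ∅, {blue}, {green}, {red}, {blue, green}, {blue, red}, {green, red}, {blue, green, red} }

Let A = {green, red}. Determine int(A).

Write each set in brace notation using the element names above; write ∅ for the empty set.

interior: largest open inside A is {green, red} (from ∅, {red}, {green}, {green, red})

{green, red}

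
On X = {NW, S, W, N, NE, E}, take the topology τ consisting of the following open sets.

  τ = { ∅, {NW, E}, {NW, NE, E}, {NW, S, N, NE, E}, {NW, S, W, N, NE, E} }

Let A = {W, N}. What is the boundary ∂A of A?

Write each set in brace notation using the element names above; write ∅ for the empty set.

{S, W, N}

opens ⊆ A: ∅; union → int = ∅
complement {NW, S, NE, E}; its interior {NW, NE, E}; cl(A) = X∖{NW, NE, E} = {S, W, N}
boundary = {S, W, N} ∖ ∅ = {S, W, N}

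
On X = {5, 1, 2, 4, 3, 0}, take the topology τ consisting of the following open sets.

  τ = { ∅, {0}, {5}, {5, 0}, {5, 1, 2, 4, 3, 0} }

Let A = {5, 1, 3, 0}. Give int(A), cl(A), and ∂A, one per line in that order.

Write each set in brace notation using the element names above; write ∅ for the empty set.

int(A) = {5, 0}
cl(A)  = {5, 1, 2, 4, 3, 0}
∂A     = {1, 2, 4, 3}

U open, U⊆A: ∅, {5}, {0}, {5, 0}. int(A) = ⋃ = {5, 0}
X∖A={2, 4}, int(X∖A)=∅, hence cl(A)={5, 1, 2, 4, 3, 0}
∂A: remove int from cl → {1, 2, 4, 3}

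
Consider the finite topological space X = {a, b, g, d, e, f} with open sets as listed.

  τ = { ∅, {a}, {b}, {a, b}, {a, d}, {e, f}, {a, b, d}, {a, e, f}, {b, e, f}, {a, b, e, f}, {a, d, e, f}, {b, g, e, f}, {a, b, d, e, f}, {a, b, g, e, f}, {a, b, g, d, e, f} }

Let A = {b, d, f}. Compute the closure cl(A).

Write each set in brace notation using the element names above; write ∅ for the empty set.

{b, g, d, e, f}

X∖A={a, g, e}, int(X∖A)={a}, hence cl(A)={b, g, d, e, f}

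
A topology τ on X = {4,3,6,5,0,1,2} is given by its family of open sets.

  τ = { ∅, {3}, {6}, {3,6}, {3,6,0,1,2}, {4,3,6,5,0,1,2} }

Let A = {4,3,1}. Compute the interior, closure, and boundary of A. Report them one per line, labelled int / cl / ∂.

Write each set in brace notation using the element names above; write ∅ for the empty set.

U open, U⊆A: ∅, {3}. int(A) = ⋃ = {3}
X∖A={6,5,0,2}, int(X∖A)={6}, hence cl(A)={4,3,5,0,1,2}
∂A: remove int from cl → {4,5,0,1,2}

int(A) = {3}
cl(A)  = {4,3,5,0,1,2}
∂A     = {4,5,0,1,2}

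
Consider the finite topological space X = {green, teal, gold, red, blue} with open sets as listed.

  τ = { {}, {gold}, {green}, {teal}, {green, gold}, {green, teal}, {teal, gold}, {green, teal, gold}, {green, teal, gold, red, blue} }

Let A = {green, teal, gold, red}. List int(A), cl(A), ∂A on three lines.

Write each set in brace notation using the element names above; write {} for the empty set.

int(A) = {green, teal, gold}
cl(A)  = {green, teal, gold, red, blue}
∂A     = {red, blue}

U open, U⊆A: {}, {gold}, {teal}, {green}, {green, gold}, {green, teal}, {teal, gold}, {green, teal, gold}. int(A) = ⋃ = {green, teal, gold}
X∖A={blue}, int(X∖A)={}, hence cl(A)={green, teal, gold, red, blue}
∂A: remove int from cl → {red, blue}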